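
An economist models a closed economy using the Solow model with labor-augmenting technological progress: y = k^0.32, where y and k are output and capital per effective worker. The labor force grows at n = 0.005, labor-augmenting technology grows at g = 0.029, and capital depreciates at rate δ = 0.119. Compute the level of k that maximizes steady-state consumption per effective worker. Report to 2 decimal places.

Capital per effective worker breaks even when investment replaces (n + g + δ)·k; here n + g + δ = 0.153.
Maximizing c = f(k) − (n+g+δ)·k gives f'(k) = n+g+δ, i.e. 0.32·k^(0.32−1) = 0.153, so k_gold = (0.32/0.153)^(1/0.68) ≈ 2.9598.

k_gold ≈ 2.96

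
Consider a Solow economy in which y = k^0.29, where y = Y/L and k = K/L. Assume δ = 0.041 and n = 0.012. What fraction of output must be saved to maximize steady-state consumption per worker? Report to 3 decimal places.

n + δ = 0.012 + 0.041 = 0.053.
At the golden rule MPK = n+δ, and in any Cobb-Douglas steady state s = (n+δ)·k/y = MPK·k/y = capital's share 0.29.

s_gold = 0.290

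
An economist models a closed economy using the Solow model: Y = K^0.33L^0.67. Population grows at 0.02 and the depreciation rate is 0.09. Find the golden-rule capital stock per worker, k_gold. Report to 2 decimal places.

Break-even investment rate: n + δ = 0.02 + 0.09 = 0.11.
Maximizing c = f(k) − (n+δ)·k gives f'(k) = n+δ, i.e. 0.33·k^(0.33−1) = 0.11, so k_gold = (0.33/0.11)^(1/0.67) ≈ 5.1537.

k_gold ≈ 5.15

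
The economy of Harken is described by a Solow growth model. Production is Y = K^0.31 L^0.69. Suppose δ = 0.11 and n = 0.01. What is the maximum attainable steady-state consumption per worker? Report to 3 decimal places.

Capital per worker breaks even when investment replaces (n + δ)·k; here n + δ = 0.12.
At the golden rule the marginal product of capital equals n+δ: 0.31·k^(0.31−1) = 0.12. Solving, k_gold = (0.31/0.12)^(1/0.69) ≈ 3.9570.
y_gold = 3.9570^0.31 ≈ 1.5317.
c_gold = y_gold − (n+δ)·k_gold = 1.5317 − 0.12·3.9570 ≈ 1.0569.

c_gold ≈ 1.057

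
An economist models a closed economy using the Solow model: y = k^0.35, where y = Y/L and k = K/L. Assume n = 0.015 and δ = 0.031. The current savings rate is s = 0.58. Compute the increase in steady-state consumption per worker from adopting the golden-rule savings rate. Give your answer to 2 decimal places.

Δc ≈ 0.29

The effective depreciation rate is n + δ = 0.015 + 0.031 = 0.046.
Current steady state (s = 0.58): k* = (0.58/0.046)^(1/0.65) ≈ 49.3559, y* = 49.3559^0.35 ≈ 3.9144, c* = (1−0.58)·3.9144 ≈ 1.6441.
Golden rule sets MPK = n+δ: 0.35·k^(0.35−1) = 0.046, so k_gold = (0.35/0.046)^(1/0.65) ≈ 22.6914.
y_gold = 22.6914^0.35 ≈ 2.9823, c_gold = y_gold − 0.046·k_gold ≈ 1.9385.
Gain: Δc = 1.9385 − 1.6441 ≈ 0.2944.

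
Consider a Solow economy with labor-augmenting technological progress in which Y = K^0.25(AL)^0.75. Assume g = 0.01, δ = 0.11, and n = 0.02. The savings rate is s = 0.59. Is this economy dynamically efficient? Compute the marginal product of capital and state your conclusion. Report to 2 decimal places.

Capital per effective worker breaks even when investment replaces (n + g + δ)·k; here n + g + δ = 0.14.
Steady-state k*: s·k^0.25 = 0.14·k gives k* = (0.59/0.14)^(1/0.75) ≈ 6.8071.
MPK = 0.25·6.8071^(-0.75) ≈ 0.0593.
MPK < n+g+δ = 0.14, so the economy is dynamically inefficient (over-saving).

dynamically inefficient; MPK ≈ 0.06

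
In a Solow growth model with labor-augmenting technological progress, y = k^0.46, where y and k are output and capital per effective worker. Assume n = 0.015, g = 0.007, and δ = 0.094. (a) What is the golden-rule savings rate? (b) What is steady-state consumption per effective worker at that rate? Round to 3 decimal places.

(a) s_gold = 0.460; (b) c_gold ≈ 1.746

Capital per effective worker breaks even when investment replaces (n + g + δ)·k; here n + g + δ = 0.116.
For Cobb-Douglas, s_gold equals capital's share: s_gold = 0.46.
Maximizing c = f(k) − (n+g+δ)·k gives f'(k) = n+g+δ, i.e. 0.46·k^(0.46−1) = 0.116, so k_gold = (0.46/0.116)^(1/0.54) ≈ 12.8222.
y_gold = 12.8222^0.46 ≈ 3.2334; c_gold = (1−0.46)·y_gold ≈ 1.7460.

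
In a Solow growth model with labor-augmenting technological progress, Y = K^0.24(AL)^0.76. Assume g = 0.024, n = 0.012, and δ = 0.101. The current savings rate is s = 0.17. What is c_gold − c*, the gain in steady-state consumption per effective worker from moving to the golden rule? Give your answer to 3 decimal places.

Break-even investment rate: n + g + δ = 0.012 + 0.024 + 0.101 = 0.137.
Current steady state (s = 0.17): k* = (0.17/0.137)^(1/0.76) ≈ 1.3284, y* = 1.3284^0.24 ≈ 1.0705, c* = (1−0.17)·1.0705 ≈ 0.8885.
Maximizing c = f(k) − (n+g+δ)·k gives f'(k) = n+g+δ, i.e. 0.24·k^(0.24−1) = 0.137, so k_gold = (0.24/0.137)^(1/0.76) ≈ 2.0911.
y_gold = 2.0911^0.24 ≈ 1.1937, c_gold = y_gold − 0.137·k_gold ≈ 0.9072.
Gain: Δc = 0.9072 − 0.8885 ≈ 0.0187.

Δc ≈ 0.019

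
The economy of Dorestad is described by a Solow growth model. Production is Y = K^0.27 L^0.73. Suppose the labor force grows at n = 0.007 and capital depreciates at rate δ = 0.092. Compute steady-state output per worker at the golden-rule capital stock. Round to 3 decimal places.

y_gold ≈ 1.449

Break-even investment rate: n + δ = 0.007 + 0.092 = 0.099.
At the golden rule the marginal product of capital equals n+δ: 0.27·k^(0.27−1) = 0.099. Solving, k_gold = (0.27/0.099)^(1/0.73) ≈ 3.9527.
Output: y_gold = k_gold^0.27 = 3.9527^0.27 ≈ 1.4493.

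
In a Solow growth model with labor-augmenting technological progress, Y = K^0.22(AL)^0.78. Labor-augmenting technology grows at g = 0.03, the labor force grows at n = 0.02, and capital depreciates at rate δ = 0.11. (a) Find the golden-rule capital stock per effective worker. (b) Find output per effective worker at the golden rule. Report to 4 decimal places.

(a) k_gold ≈ 1.5042; (b) y_gold ≈ 1.0940

Capital per effective worker breaks even when investment replaces (n + g + δ)·k; here n + g + δ = 0.16.
Golden rule sets MPK = n+g+δ: 0.22·k^(0.22−1) = 0.16, so k_gold = (0.22/0.16)^(1/0.78) ≈ 1.5042.
y_gold = 1.5042^0.22 ≈ 1.0940.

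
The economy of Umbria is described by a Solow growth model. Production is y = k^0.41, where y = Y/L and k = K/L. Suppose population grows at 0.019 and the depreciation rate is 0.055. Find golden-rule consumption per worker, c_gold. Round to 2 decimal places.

The effective depreciation rate is n + δ = 0.019 + 0.055 = 0.074.
Maximizing c = f(k) − (n+δ)·k gives f'(k) = n+δ, i.e. 0.41·k^(0.41−1) = 0.074, so k_gold = (0.41/0.074)^(1/0.59) ≈ 18.2078.
y_gold = 18.2078^0.41 ≈ 3.2863.
c_gold = y_gold − (n+δ)·k_gold = 3.2863 − 0.074·18.2078 ≈ 1.9389.

c_gold ≈ 1.94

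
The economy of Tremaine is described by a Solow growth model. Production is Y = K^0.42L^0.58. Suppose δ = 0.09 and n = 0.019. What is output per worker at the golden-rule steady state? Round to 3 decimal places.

y_gold ≈ 2.656

The effective depreciation rate is n + δ = 0.019 + 0.09 = 0.109.
At the golden rule the marginal product of capital equals n+δ: 0.42·k^(0.42−1) = 0.109. Solving, k_gold = (0.42/0.109)^(1/0.58) ≈ 10.2339.
Output: y_gold = k_gold^0.42 = 10.2339^0.42 ≈ 2.6559.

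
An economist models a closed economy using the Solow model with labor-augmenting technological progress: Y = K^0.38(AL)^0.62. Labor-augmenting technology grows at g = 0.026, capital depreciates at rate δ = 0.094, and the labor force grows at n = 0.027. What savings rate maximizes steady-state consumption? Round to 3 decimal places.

Capital per effective worker breaks even when investment replaces (n + g + δ)·k; here n + g + δ = 0.147.
At the golden rule MPK = n+g+δ, and in any Cobb-Douglas steady state s = (n+g+δ)·k/y = MPK·k/y = capital's share 0.38.

s_gold = 0.380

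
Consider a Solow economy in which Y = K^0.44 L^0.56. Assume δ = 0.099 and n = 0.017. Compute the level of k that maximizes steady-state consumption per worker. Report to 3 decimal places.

k_gold ≈ 10.812

The effective depreciation rate is n + δ = 0.017 + 0.099 = 0.116.
Golden rule sets MPK = n+δ: 0.44·k^(0.44−1) = 0.116, so k_gold = (0.44/0.116)^(1/0.56) ≈ 10.8123.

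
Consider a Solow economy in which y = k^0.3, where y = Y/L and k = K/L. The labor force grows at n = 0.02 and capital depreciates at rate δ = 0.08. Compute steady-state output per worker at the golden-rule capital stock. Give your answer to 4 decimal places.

y_gold ≈ 1.6013

Capital per worker breaks even when investment replaces (n + δ)·k; here n + δ = 0.1.
At the golden rule the marginal product of capital equals n+δ: 0.3·k^(0.3−1) = 0.1. Solving, k_gold = (0.3/0.1)^(1/0.7) ≈ 4.8040.
Output: y_gold = k_gold^0.3 = 4.8040^0.3 ≈ 1.6013.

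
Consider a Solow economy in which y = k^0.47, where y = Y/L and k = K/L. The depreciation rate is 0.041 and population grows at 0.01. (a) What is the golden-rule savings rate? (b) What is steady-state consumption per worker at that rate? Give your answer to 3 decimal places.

Capital per worker breaks even when investment replaces (n + δ)·k; here n + δ = 0.051.
For Cobb-Douglas, s_gold equals capital's share: s_gold = 0.47.
At the golden rule the marginal product of capital equals n+δ: 0.47·k^(0.47−1) = 0.051. Solving, k_gold = (0.47/0.051)^(1/0.53) ≈ 66.0486.
y_gold = 66.0486^0.47 ≈ 7.1670; c_gold = (1−0.47)·y_gold ≈ 3.7985.

(a) s_gold = 0.470; (b) c_gold ≈ 3.798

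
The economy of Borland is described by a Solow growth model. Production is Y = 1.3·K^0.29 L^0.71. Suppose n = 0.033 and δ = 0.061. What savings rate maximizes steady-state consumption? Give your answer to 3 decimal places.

Capital per worker breaks even when investment replaces (n + δ)·k; here n + δ = 0.094.
At the golden rule MPK = n+δ, and in any Cobb-Douglas steady state s = (n+δ)·k/y = MPK·k/y = capital's share 0.29.

s_gold = 0.290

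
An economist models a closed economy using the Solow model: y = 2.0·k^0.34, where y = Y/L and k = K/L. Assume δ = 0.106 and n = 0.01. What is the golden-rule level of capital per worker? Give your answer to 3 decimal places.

k_gold ≈ 14.579

n + δ = 0.01 + 0.106 = 0.116.
Golden rule sets MPK = n+δ: 0.34·2.0·k^(0.34−1) = 0.116, so k_gold = (0.34·2.0/0.116)^(1/0.66) ≈ 14.5785.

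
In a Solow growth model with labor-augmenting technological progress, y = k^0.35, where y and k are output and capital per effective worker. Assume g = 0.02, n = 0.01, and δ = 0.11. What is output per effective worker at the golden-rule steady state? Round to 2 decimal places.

The effective depreciation rate is n + g + δ = 0.01 + 0.02 + 0.11 = 0.14.
Maximizing c = f(k) − (n+g+δ)·k gives f'(k) = n+g+δ, i.e. 0.35·k^(0.35−1) = 0.14, so k_gold = (0.35/0.14)^(1/0.65) ≈ 4.0946.
Output: y_gold = k_gold^0.35 = 4.0946^0.35 ≈ 1.6379.

y_gold ≈ 1.64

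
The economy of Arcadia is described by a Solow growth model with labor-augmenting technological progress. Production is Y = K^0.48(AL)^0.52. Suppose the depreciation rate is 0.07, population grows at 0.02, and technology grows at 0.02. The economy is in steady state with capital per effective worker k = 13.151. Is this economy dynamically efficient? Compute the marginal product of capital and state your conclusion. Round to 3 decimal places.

dynamically efficient; MPK ≈ 0.126

Break-even investment rate: n + g + δ = 0.02 + 0.02 + 0.07 = 0.11.
MPK = 0.48·k^(0.48−1) = 0.48·13.151^(-0.52) ≈ 0.1257.
MPK > 0.11, so the economy is dynamically efficient (under-saving).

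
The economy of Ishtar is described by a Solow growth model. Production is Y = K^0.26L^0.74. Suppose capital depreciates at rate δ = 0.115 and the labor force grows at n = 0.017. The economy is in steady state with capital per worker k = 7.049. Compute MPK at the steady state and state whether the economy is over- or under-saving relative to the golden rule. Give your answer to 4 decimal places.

over-saving; MPK ≈ 0.0613

The effective depreciation rate is n + δ = 0.017 + 0.115 = 0.132.
MPK = 0.26·k^(0.26−1) = 0.26·7.049^(-0.74) ≈ 0.0613.
MPK < 0.132, so the economy is dynamically inefficient (over-saving).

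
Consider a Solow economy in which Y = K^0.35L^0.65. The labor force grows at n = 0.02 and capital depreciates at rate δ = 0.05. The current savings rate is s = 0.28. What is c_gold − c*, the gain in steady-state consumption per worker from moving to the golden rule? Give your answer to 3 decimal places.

Δc ≈ 0.027

Capital per worker breaks even when investment replaces (n + δ)·k; here n + δ = 0.07.
Current steady state (s = 0.28): k* = (0.28/0.07)^(1/0.65) ≈ 8.4381, y* = 8.4381^0.35 ≈ 2.1095, c* = (1−0.28)·2.1095 ≈ 1.5189.
Maximizing c = f(k) − (n+δ)·k gives f'(k) = n+δ, i.e. 0.35·k^(0.35−1) = 0.07, so k_gold = (0.35/0.07)^(1/0.65) ≈ 11.8943.
y_gold = 11.8943^0.35 ≈ 2.3789, c_gold = y_gold − 0.07·k_gold ≈ 1.5463.
Gain: Δc = 1.5463 − 1.5189 ≈ 0.0274.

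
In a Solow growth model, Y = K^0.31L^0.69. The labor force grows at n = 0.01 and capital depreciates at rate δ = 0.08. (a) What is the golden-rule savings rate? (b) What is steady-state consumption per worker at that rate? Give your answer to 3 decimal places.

n + δ = 0.01 + 0.08 = 0.09.
For Cobb-Douglas, s_gold equals capital's share: s_gold = 0.31.
Maximizing c = f(k) − (n+δ)·k gives f'(k) = n+δ, i.e. 0.31·k^(0.31−1) = 0.09, so k_gold = (0.31/0.09)^(1/0.69) ≈ 6.0039.
y_gold = 6.0039^0.31 ≈ 1.7431; c_gold = (1−0.31)·y_gold ≈ 1.2027.

(a) s_gold = 0.310; (b) c_gold ≈ 1.203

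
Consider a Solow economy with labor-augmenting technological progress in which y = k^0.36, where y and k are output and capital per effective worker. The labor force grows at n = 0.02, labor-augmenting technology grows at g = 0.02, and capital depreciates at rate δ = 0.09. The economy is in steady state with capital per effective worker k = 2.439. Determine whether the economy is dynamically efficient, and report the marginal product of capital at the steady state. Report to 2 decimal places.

The effective depreciation rate is n + g + δ = 0.02 + 0.02 + 0.09 = 0.13.
MPK = 0.36·k^(0.36−1) = 0.36·2.439^(-0.64) ≈ 0.2035.
MPK > 0.13, so the economy is dynamically efficient (under-saving).

dynamically efficient; MPK ≈ 0.20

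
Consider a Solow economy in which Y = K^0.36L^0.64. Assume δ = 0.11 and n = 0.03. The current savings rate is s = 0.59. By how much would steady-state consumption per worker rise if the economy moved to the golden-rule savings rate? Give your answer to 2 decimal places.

The effective depreciation rate is n + δ = 0.03 + 0.11 = 0.14.
Current steady state (s = 0.59): k* = (0.59/0.14)^(1/0.64) ≈ 9.4652, y* = 9.4652^0.36 ≈ 2.2460, c* = (1−0.59)·2.2460 ≈ 0.9209.
Maximizing c = f(k) − (n+δ)·k gives f'(k) = n+δ, i.e. 0.36·k^(0.36−1) = 0.14, so k_gold = (0.36/0.14)^(1/0.64) ≈ 4.3742.
y_gold = 4.3742^0.36 ≈ 1.7011, c_gold = y_gold − 0.14·k_gold ≈ 1.0887.
Gain: Δc = 1.0887 − 0.9209 ≈ 0.1678.

Δc ≈ 0.17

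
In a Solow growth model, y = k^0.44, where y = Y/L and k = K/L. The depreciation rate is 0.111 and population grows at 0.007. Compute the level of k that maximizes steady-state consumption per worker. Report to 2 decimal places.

k_gold ≈ 10.49

n + δ = 0.007 + 0.111 = 0.118.
Setting f'(k) = n+δ gives 0.44·k^(0.44−1) = 0.118, hence k_gold = (0.44/0.118)^(1/0.56) ≈ 10.4873.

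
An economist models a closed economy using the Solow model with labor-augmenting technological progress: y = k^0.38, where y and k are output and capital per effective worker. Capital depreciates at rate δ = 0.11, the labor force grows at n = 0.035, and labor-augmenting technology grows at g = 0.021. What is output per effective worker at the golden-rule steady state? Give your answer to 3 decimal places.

The effective depreciation rate is n + g + δ = 0.035 + 0.021 + 0.11 = 0.166.
Setting f'(k) = n+g+δ gives 0.38·k^(0.38−1) = 0.166, hence k_gold = (0.38/0.166)^(1/0.62) ≈ 3.8030.
Output: y_gold = k_gold^0.38 = 3.8030^0.38 ≈ 1.6613.

y_gold ≈ 1.661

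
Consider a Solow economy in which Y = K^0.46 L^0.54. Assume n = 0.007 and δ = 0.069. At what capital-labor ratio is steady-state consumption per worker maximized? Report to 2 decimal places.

The effective depreciation rate is n + δ = 0.007 + 0.069 = 0.076.
Golden rule sets MPK = n+δ: 0.46·k^(0.46−1) = 0.076, so k_gold = (0.46/0.076)^(1/0.54) ≈ 28.0572.

k_gold ≈ 28.06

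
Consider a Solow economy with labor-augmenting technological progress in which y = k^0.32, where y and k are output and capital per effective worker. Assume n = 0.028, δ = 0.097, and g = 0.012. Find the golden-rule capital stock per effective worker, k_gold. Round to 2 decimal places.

k_gold ≈ 3.48

Break-even investment rate: n + g + δ = 0.028 + 0.012 + 0.097 = 0.137.
Golden rule sets MPK = n+g+δ: 0.32·k^(0.32−1) = 0.137, so k_gold = (0.32/0.137)^(1/0.68) ≈ 3.4818.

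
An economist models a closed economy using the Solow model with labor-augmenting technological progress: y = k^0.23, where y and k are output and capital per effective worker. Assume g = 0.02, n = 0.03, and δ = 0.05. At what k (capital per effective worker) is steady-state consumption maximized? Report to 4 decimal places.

k_gold ≈ 2.9497

The effective depreciation rate is n + g + δ = 0.03 + 0.02 + 0.05 = 0.1.
At the golden rule the marginal product of capital equals n+g+δ: 0.23·k^(0.23−1) = 0.1. Solving, k_gold = (0.23/0.1)^(1/0.77) ≈ 2.9497.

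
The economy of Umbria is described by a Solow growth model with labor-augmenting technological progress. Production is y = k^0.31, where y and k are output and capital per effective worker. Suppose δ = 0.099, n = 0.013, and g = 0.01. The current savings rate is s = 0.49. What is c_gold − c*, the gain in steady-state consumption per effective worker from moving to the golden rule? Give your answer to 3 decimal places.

Capital per effective worker breaks even when investment replaces (n + g + δ)·k; here n + g + δ = 0.122.
Current steady state (s = 0.49): k* = (0.49/0.122)^(1/0.69) ≈ 7.5011, y* = 7.5011^0.31 ≈ 1.8676, c* = (1−0.49)·1.8676 ≈ 0.9525.
At the golden rule the marginal product of capital equals n+g+δ: 0.31·k^(0.31−1) = 0.122. Solving, k_gold = (0.31/0.122)^(1/0.69) ≈ 3.8633.
y_gold = 3.8633^0.31 ≈ 1.5204, c_gold = y_gold − 0.122·k_gold ≈ 1.0491.
Gain: Δc = 1.0491 − 0.9525 ≈ 0.0966.

Δc ≈ 0.097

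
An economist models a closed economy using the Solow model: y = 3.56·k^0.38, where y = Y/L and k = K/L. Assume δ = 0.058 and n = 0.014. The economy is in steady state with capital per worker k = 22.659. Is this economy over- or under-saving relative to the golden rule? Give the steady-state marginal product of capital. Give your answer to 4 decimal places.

Break-even investment rate: n + δ = 0.014 + 0.058 = 0.072.
MPK = 0.38·3.56·k^(0.38−1) = 0.38·3.56·22.659^(-0.62) ≈ 0.1954.
MPK > 0.072, so the economy is dynamically efficient (under-saving).

under-saving; MPK ≈ 0.1954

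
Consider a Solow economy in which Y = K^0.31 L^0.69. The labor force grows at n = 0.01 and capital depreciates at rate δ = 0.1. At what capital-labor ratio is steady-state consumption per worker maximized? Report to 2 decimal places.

k_gold ≈ 4.49

Capital per worker breaks even when investment replaces (n + δ)·k; here n + δ = 0.11.
Setting f'(k) = n+δ gives 0.31·k^(0.31−1) = 0.11, hence k_gold = (0.31/0.11)^(1/0.69) ≈ 4.4888.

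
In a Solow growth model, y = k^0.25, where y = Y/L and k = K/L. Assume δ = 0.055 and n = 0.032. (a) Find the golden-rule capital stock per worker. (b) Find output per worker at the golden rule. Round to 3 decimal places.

(a) k_gold ≈ 4.085; (b) y_gold ≈ 1.422

Break-even investment rate: n + δ = 0.032 + 0.055 = 0.087.
Golden rule sets MPK = n+δ: 0.25·k^(0.25−1) = 0.087, so k_gold = (0.25/0.087)^(1/0.75) ≈ 4.0853.
y_gold = 4.0853^0.25 ≈ 1.4217.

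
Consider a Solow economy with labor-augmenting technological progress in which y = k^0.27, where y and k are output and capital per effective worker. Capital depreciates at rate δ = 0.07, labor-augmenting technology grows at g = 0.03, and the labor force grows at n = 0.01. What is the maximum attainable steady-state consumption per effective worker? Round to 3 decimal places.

Capital per effective worker breaks even when investment replaces (n + g + δ)·k; here n + g + δ = 0.11.
Maximizing c = f(k) − (n+g+δ)·k gives f'(k) = n+g+δ, i.e. 0.27·k^(0.27−1) = 0.11, so k_gold = (0.27/0.11)^(1/0.73) ≈ 3.4214.
y_gold = 3.4214^0.27 ≈ 1.3939.
c_gold = y_gold − (n+g+δ)·k_gold = 1.3939 − 0.11·3.4214 ≈ 1.0176.

c_gold ≈ 1.018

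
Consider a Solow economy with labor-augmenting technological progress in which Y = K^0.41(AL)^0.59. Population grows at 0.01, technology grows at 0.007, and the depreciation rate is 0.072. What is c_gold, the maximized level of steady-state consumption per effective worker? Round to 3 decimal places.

Break-even investment rate: n + g + δ = 0.01 + 0.007 + 0.072 = 0.089.
Setting f'(k) = n+g+δ gives 0.41·k^(0.41−1) = 0.089, hence k_gold = (0.41/0.089)^(1/0.59) ≈ 13.3167.
y_gold = 13.3167^0.41 ≈ 2.8907.
c_gold = y_gold − (n+g+δ)·k_gold = 2.8907 − 0.089·13.3167 ≈ 1.7055.

c_gold ≈ 1.706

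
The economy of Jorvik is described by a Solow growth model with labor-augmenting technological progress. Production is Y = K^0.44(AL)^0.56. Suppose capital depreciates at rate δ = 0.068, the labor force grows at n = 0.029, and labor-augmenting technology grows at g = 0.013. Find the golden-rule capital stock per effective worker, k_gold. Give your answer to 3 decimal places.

k_gold ≈ 11.888

The effective depreciation rate is n + g + δ = 0.029 + 0.013 + 0.068 = 0.11.
Setting f'(k) = n+g+δ gives 0.44·k^(0.44−1) = 0.11, hence k_gold = (0.44/0.11)^(1/0.56) ≈ 11.8880.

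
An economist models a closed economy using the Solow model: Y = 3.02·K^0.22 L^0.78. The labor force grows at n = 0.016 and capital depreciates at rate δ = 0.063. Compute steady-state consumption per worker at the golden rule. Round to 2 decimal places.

Capital per worker breaks even when investment replaces (n + δ)·k; here n + δ = 0.079.
Golden rule sets MPK = n+δ: 0.22·3.02·k^(0.22−1) = 0.079, so k_gold = (0.22·3.02/0.079)^(1/0.78) ≈ 15.3336.
y_gold = 3.02·15.3336^0.22 ≈ 5.5062.
c_gold = y_gold − (n+δ)·k_gold = 5.5062 − 0.079·15.3336 ≈ 4.2948.

c_gold ≈ 4.29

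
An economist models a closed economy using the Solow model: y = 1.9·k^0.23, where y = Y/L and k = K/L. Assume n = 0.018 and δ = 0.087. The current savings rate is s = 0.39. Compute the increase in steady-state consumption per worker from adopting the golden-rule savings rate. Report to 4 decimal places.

n + δ = 0.018 + 0.087 = 0.105.
Current steady state (s = 0.39): k* = (0.39·1.9/0.105)^(1/0.77) ≈ 12.6507, y* = 1.9·12.6507^0.23 ≈ 3.4060, c* = (1−0.39)·3.4060 ≈ 2.0776.
At the golden rule the marginal product of capital equals n+δ: 0.23·1.9·k^(0.23−1) = 0.105. Solving, k_gold = (0.23·1.9/0.105)^(1/0.77) ≈ 6.3720.
y_gold = 1.9·6.3720^0.23 ≈ 2.9090, c_gold = y_gold − 0.105·k_gold ≈ 2.2399.
Gain: Δc = 2.2399 − 2.0776 ≈ 0.1623.

Δc ≈ 0.1623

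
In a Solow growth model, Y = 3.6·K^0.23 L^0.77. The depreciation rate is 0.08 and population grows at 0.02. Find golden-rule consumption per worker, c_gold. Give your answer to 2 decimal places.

n + δ = 0.02 + 0.08 = 0.1.
At the golden rule the marginal product of capital equals n+δ: 0.23·3.6·k^(0.23−1) = 0.1. Solving, k_gold = (0.23·3.6/0.1)^(1/0.77) ≈ 15.5685.
y_gold = 3.6·15.5685^0.23 ≈ 6.7689.
c_gold = y_gold − (n+δ)·k_gold = 6.7689 − 0.1·15.5685 ≈ 5.2121.

c_gold ≈ 5.21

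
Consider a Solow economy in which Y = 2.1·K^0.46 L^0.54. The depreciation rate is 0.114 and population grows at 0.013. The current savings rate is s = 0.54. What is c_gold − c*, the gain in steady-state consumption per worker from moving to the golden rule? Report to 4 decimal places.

Δc ≈ 0.1499

The effective depreciation rate is n + δ = 0.013 + 0.114 = 0.127.
Current steady state (s = 0.54): k* = (0.54·2.1/0.127)^(1/0.54) ≈ 57.6445, y* = 2.1·57.6445^0.46 ≈ 13.5571, c* = (1−0.54)·13.5571 ≈ 6.2363.
At the golden rule the marginal product of capital equals n+δ: 0.46·2.1·k^(0.46−1) = 0.127. Solving, k_gold = (0.46·2.1/0.127)^(1/0.54) ≈ 42.8354.
y_gold = 2.1·42.8354^0.46 ≈ 11.8263, c_gold = y_gold − 0.127·k_gold ≈ 6.3862.
Gain: Δc = 6.3862 − 6.2363 ≈ 0.1499.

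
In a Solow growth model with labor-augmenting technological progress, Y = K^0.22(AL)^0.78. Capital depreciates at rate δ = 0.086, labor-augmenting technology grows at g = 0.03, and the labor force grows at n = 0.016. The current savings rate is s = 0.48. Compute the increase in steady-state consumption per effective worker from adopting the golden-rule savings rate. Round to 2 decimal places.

Δc ≈ 0.15

Capital per effective worker breaks even when investment replaces (n + g + δ)·k; here n + g + δ = 0.132.
Current steady state (s = 0.48): k* = (0.48/0.132)^(1/0.78) ≈ 5.2336, y* = 5.2336^0.22 ≈ 1.4393, c* = (1−0.48)·1.4393 ≈ 0.7484.
At the golden rule the marginal product of capital equals n+g+δ: 0.22·k^(0.22−1) = 0.132. Solving, k_gold = (0.22/0.132)^(1/0.78) ≈ 1.9250.
y_gold = 1.9250^0.22 ≈ 1.1550, c_gold = y_gold − 0.132·k_gold ≈ 0.9009.
Gain: Δc = 0.9009 − 0.7484 ≈ 0.1525.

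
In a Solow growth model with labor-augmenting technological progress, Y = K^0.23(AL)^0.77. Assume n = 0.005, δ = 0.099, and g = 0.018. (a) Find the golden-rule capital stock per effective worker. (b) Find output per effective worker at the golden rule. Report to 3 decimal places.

(a) k_gold ≈ 2.278; (b) y_gold ≈ 1.209

Break-even investment rate: n + g + δ = 0.005 + 0.018 + 0.099 = 0.122.
At the golden rule the marginal product of capital equals n+g+δ: 0.23·k^(0.23−1) = 0.122. Solving, k_gold = (0.23/0.122)^(1/0.77) ≈ 2.2784.
y_gold = 2.2784^0.23 ≈ 1.2085.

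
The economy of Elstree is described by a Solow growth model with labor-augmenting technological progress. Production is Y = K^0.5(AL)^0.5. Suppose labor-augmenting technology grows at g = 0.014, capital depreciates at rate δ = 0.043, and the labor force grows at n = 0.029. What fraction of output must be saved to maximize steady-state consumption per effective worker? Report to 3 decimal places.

The effective depreciation rate is n + g + δ = 0.029 + 0.014 + 0.043 = 0.086.
At the golden rule MPK = n+g+δ, and in any Cobb-Douglas steady state s = (n+g+δ)·k/y = MPK·k/y = capital's share 0.5.

s_gold = 0.500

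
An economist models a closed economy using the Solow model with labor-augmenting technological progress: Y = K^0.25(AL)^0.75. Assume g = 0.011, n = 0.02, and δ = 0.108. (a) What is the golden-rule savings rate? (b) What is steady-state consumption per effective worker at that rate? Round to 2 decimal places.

(a) s_gold = 0.25; (b) c_gold ≈ 0.91

Capital per effective worker breaks even when investment replaces (n + g + δ)·k; here n + g + δ = 0.139.
For Cobb-Douglas, s_gold equals capital's share: s_gold = 0.25.
Maximizing c = f(k) − (n+g+δ)·k gives f'(k) = n+g+δ, i.e. 0.25·k^(0.25−1) = 0.139, so k_gold = (0.25/0.139)^(1/0.75) ≈ 2.1873.
y_gold = 2.1873^0.25 ≈ 1.2161; c_gold = (1−0.25)·y_gold ≈ 0.9121.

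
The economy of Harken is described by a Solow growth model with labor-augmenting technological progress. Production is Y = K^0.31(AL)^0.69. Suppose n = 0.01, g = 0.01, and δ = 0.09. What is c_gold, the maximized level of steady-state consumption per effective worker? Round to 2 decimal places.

c_gold ≈ 1.10

n + g + δ = 0.01 + 0.01 + 0.09 = 0.11.
At the golden rule the marginal product of capital equals n+g+δ: 0.31·k^(0.31−1) = 0.11. Solving, k_gold = (0.31/0.11)^(1/0.69) ≈ 4.4888.
y_gold = 4.4888^0.31 ≈ 1.5928.
c_gold = y_gold − (n+g+δ)·k_gold = 1.5928 − 0.11·4.4888 ≈ 1.0990.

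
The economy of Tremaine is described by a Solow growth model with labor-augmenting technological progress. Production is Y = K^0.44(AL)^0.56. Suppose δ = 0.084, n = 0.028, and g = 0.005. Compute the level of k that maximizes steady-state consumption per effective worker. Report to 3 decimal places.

k_gold ≈ 10.648

n + g + δ = 0.028 + 0.005 + 0.084 = 0.117.
Golden rule sets MPK = n+g+δ: 0.44·k^(0.44−1) = 0.117, so k_gold = (0.44/0.117)^(1/0.56) ≈ 10.6479.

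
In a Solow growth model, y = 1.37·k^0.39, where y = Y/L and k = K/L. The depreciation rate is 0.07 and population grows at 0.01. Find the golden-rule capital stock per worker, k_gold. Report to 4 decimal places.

k_gold ≈ 22.4884

The effective depreciation rate is n + δ = 0.01 + 0.07 = 0.08.
Maximizing c = f(k) − (n+δ)·k gives f'(k) = n+δ, i.e. 0.39·1.37·k^(0.39−1) = 0.08, so k_gold = (0.39·1.37/0.08)^(1/0.61) ≈ 22.4884.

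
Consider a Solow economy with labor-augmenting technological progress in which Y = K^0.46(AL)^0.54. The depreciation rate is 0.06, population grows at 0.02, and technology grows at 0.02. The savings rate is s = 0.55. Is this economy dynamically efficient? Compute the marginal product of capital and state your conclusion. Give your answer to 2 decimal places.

Capital per effective worker breaks even when investment replaces (n + g + δ)·k; here n + g + δ = 0.1.
Steady-state k*: s·k^0.46 = 0.1·k gives k* = (0.55/0.1)^(1/0.54) ≈ 23.4986.
MPK = 0.46·23.4986^(-0.54) ≈ 0.0836.
MPK < n+g+δ = 0.1, so the economy is dynamically inefficient (over-saving).

dynamically inefficient; MPK ≈ 0.08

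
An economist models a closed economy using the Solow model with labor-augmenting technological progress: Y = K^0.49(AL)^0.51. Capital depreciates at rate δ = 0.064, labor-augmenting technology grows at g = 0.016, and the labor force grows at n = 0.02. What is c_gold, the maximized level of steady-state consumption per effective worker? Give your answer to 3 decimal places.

The effective depreciation rate is n + g + δ = 0.02 + 0.016 + 0.064 = 0.1.
Golden rule sets MPK = n+g+δ: 0.49·k^(0.49−1) = 0.1, so k_gold = (0.49/0.1)^(1/0.51) ≈ 22.5593.
y_gold = 22.5593^0.49 ≈ 4.6039.
c_gold = y_gold − (n+g+δ)·k_gold = 4.6039 − 0.1·22.5593 ≈ 2.3480.

c_gold ≈ 2.348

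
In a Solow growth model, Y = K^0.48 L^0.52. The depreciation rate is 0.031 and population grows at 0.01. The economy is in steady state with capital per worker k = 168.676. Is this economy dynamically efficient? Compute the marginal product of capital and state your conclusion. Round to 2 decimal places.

dynamically inefficient; MPK ≈ 0.03

n + δ = 0.01 + 0.031 = 0.041.
MPK = 0.48·k^(0.48−1) = 0.48·168.676^(-0.52) ≈ 0.0334.
MPK < 0.041, so the economy is dynamically inefficient (over-saving).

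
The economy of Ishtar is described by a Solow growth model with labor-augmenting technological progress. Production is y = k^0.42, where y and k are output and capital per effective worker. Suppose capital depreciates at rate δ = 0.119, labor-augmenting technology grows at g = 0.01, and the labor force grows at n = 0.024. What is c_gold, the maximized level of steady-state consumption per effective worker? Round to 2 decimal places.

c_gold ≈ 1.21

n + g + δ = 0.024 + 0.01 + 0.119 = 0.153.
Golden rule sets MPK = n+g+δ: 0.42·k^(0.42−1) = 0.153, so k_gold = (0.42/0.153)^(1/0.58) ≈ 5.7034.
y_gold = 5.7034^0.42 ≈ 2.0777.
c_gold = y_gold − (n+g+δ)·k_gold = 2.0777 − 0.153·5.7034 ≈ 1.2050.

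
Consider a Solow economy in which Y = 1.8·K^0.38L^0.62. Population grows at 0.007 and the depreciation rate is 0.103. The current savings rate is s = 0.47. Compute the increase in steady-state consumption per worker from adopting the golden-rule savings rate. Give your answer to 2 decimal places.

Δc ≈ 0.09

Capital per worker breaks even when investment replaces (n + δ)·k; here n + δ = 0.11.
Current steady state (s = 0.47): k* = (0.47·1.8/0.11)^(1/0.62) ≈ 26.8532, y* = 1.8·26.8532^0.38 ≈ 6.2848, c* = (1−0.47)·6.2848 ≈ 3.3309.
Setting f'(k) = n+δ gives 0.38·1.8·k^(0.38−1) = 0.11, hence k_gold = (0.38·1.8/0.11)^(1/0.62) ≈ 19.0591.
y_gold = 1.8·19.0591^0.38 ≈ 5.5171, c_gold = y_gold − 0.11·k_gold ≈ 3.4206.
Gain: Δc = 3.4206 − 3.3309 ≈ 0.0897.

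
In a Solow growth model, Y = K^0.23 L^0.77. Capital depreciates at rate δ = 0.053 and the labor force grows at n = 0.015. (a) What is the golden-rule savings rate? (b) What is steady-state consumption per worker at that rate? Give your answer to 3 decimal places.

n + δ = 0.015 + 0.053 = 0.068.
For Cobb-Douglas, s_gold equals capital's share: s_gold = 0.23.
Golden rule sets MPK = n+δ: 0.23·k^(0.23−1) = 0.068, so k_gold = (0.23/0.068)^(1/0.77) ≈ 4.8674.
y_gold = 4.8674^0.23 ≈ 1.4391; c_gold = (1−0.23)·y_gold ≈ 1.1081.

(a) s_gold = 0.230; (b) c_gold ≈ 1.108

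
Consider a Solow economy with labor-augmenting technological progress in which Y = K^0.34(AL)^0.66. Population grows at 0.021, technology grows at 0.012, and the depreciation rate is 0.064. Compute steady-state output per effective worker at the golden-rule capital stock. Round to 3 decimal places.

y_gold ≈ 1.908

n + g + δ = 0.021 + 0.012 + 0.064 = 0.097.
Setting f'(k) = n+g+δ gives 0.34·k^(0.34−1) = 0.097, hence k_gold = (0.34/0.097)^(1/0.66) ≈ 6.6883.
Output: y_gold = k_gold^0.34 = 6.6883^0.34 ≈ 1.9081.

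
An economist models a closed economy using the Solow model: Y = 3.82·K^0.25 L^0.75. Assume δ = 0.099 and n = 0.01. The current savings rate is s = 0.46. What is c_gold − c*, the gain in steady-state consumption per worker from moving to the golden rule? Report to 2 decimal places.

Capital per worker breaks even when investment replaces (n + δ)·k; here n + δ = 0.109.
Current steady state (s = 0.46): k* = (0.46·3.82/0.109)^(1/0.75) ≈ 40.7249, y* = 3.82·40.7249^0.25 ≈ 9.6500, c* = (1−0.46)·9.6500 ≈ 5.2110.
Maximizing c = f(k) − (n+δ)·k gives f'(k) = n+δ, i.e. 0.25·3.82·k^(0.25−1) = 0.109, so k_gold = (0.25·3.82/0.109)^(1/0.75) ≈ 18.0621.
y_gold = 3.82·18.0621^0.25 ≈ 7.8751, c_gold = y_gold − 0.109·k_gold ≈ 5.9063.
Gain: Δc = 5.9063 − 5.2110 ≈ 0.6953.

Δc ≈ 0.70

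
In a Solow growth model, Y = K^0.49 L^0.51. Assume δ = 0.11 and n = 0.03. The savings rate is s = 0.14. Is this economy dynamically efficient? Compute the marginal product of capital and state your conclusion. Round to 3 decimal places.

The effective depreciation rate is n + δ = 0.03 + 0.11 = 0.14.
Steady-state k*: s·k^0.49 = 0.14·k gives k* = (0.14/0.14)^(1/0.51) ≈ 1.0000.
MPK = 0.49·1.0000^(-0.51) ≈ 0.4900.
MPK > n+δ = 0.14, so the economy is dynamically efficient (under-saving).

dynamically efficient; MPK ≈ 0.490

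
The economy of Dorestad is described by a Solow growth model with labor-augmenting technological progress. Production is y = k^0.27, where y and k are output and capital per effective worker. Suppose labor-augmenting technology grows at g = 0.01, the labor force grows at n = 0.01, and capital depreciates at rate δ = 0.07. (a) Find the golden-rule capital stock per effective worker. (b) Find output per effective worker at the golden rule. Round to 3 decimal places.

(a) k_gold ≈ 4.504; (b) y_gold ≈ 1.501

The effective depreciation rate is n + g + δ = 0.01 + 0.01 + 0.07 = 0.09.
Golden rule sets MPK = n+g+δ: 0.27·k^(0.27−1) = 0.09, so k_gold = (0.27/0.09)^(1/0.73) ≈ 4.5039.
y_gold = 4.5039^0.27 ≈ 1.5013.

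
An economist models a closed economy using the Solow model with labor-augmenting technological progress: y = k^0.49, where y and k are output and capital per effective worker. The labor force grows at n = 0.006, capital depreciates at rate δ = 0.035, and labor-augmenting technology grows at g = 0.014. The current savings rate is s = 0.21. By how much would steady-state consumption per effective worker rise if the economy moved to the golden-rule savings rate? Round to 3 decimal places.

Δc ≈ 1.308

Break-even investment rate: n + g + δ = 0.006 + 0.014 + 0.035 = 0.055.
Current steady state (s = 0.21): k* = (0.21/0.055)^(1/0.51) ≈ 13.8323, y* = 13.8323^0.49 ≈ 3.6228, c* = (1−0.21)·3.6228 ≈ 2.8620.
Maximizing c = f(k) − (n+g+δ)·k gives f'(k) = n+g+δ, i.e. 0.49·k^(0.49−1) = 0.055, so k_gold = (0.49/0.055)^(1/0.51) ≈ 72.8481.
y_gold = 72.8481^0.49 ≈ 8.1768, c_gold = y_gold − 0.055·k_gold ≈ 4.1702.
Gain: Δc = 4.1702 − 2.8620 ≈ 1.3082.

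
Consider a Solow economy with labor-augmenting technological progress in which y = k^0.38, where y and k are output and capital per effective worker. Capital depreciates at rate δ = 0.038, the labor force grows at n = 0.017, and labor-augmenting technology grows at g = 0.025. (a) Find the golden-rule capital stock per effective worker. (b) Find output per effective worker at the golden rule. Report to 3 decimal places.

(a) k_gold ≈ 12.344; (b) y_gold ≈ 2.599

Capital per effective worker breaks even when investment replaces (n + g + δ)·k; here n + g + δ = 0.08.
Golden rule sets MPK = n+g+δ: 0.38·k^(0.38−1) = 0.08, so k_gold = (0.38/0.08)^(1/0.62) ≈ 12.3436.
y_gold = 12.3436^0.38 ≈ 2.5986.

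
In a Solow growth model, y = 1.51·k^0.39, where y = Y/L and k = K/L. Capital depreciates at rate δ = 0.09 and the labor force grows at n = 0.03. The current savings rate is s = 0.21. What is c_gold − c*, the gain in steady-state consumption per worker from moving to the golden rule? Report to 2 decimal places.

Δc ≈ 0.33

n + δ = 0.03 + 0.09 = 0.12.
Current steady state (s = 0.21): k* = (0.21·1.51/0.12)^(1/0.61) ≈ 4.9184, y* = 1.51·4.9184^0.39 ≈ 2.8105, c* = (1−0.21)·2.8105 ≈ 2.2203.
Maximizing c = f(k) − (n+δ)·k gives f'(k) = n+δ, i.e. 0.39·1.51·k^(0.39−1) = 0.12, so k_gold = (0.39·1.51/0.12)^(1/0.61) ≈ 13.5693.
y_gold = 1.51·13.5693^0.39 ≈ 4.1752, c_gold = y_gold − 0.12·k_gold ≈ 2.5469.
Gain: Δc = 2.5469 − 2.2203 ≈ 0.3265.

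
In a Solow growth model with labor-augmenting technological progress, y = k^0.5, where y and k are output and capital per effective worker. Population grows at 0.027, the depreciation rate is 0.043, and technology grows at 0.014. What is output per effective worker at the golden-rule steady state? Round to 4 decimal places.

Capital per effective worker breaks even when investment replaces (n + g + δ)·k; here n + g + δ = 0.084.
Golden rule sets MPK = n+g+δ: 0.5·k^(0.5−1) = 0.084, so k_gold = (0.5/0.084)^(1/0.5) ≈ 35.4308.
Output: y_gold = k_gold^0.5 = 35.4308^0.5 ≈ 5.9524.

y_gold ≈ 5.9524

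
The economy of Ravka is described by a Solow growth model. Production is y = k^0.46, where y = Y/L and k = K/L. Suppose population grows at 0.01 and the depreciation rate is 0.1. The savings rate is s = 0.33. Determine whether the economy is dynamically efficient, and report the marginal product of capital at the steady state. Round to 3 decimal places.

dynamically efficient; MPK ≈ 0.153

Capital per worker breaks even when investment replaces (n + δ)·k; here n + δ = 0.11.
Steady-state k*: s·k^0.46 = 0.11·k gives k* = (0.33/0.11)^(1/0.54) ≈ 7.6482.
MPK = 0.46·7.6482^(-0.54) ≈ 0.1533.
MPK > n+δ = 0.11, so the economy is dynamically efficient (under-saving).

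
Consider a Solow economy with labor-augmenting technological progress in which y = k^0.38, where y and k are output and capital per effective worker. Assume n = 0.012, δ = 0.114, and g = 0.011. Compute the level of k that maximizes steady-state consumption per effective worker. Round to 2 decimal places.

Capital per effective worker breaks even when investment replaces (n + g + δ)·k; here n + g + δ = 0.137.
Maximizing c = f(k) − (n+g+δ)·k gives f'(k) = n+g+δ, i.e. 0.38·k^(0.38−1) = 0.137, so k_gold = (0.38/0.137)^(1/0.62) ≈ 5.1834.

k_gold ≈ 5.18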